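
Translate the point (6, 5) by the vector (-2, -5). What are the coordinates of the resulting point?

Translation by (-2, -5) (homogeneous matrix [[1, 0, -2], [0, 1, -5], [0, 0, 1]]):
x' = 6 + -2 = 4
y' = 5 + -5 = 0
Result: (4, 0)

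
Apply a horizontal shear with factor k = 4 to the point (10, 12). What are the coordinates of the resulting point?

Shear matrix for horizontal shear with factor k = 4:
[[1, 4], [0, 1]]
Result: (10, 12) → (58, 12)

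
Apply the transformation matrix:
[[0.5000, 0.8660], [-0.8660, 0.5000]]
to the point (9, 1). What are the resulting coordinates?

Matrix multiplication:
[[0.5000, 0.8660], [-0.8660, 0.5000]] × [9, 1]ᵀ
= [(0.5000)(9) + (0.8660)(1), (-0.8660)(9) + (0.5000)(1)]ᵀ
= [5.3660, -7.2940]ᵀ
Result: (5.3660, -7.2940)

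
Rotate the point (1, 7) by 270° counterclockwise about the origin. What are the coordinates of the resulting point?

Rotation matrix for 270°: [[cos 270°, -sin 270°], [sin 270°, cos 270°]] = [[0, 1], [-1, 0]]
[[0, 1], [-1, 0]] × [1, 7]ᵀ = [7, -1]ᵀ
Result: (7, -1)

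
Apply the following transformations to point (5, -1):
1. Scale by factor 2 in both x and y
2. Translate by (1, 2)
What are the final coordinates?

Step 1: Scale (5, -1) by 2 → (10, -2)
Step 2: Translate by (1, 2) → (11, 0)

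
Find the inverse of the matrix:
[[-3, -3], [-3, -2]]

For [[a,b],[c,d]], inverse = (1/det)·[[d,-b],[-c,a]]
det = (-3)(-2) - (-3)(-3) = 6 - 9 = -3
Inverse = (1/-3)·[[-2, 3], [3, -3]]
= [[2/3, -1], [-1, 1]]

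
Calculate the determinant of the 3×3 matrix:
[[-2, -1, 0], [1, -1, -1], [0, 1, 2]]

Expansion along first row:
det = -2·det([[-1,-1],[1,2]]) - -1·det([[1,-1],[0,2]]) + 0·det([[1,-1],[0,1]])
    = -2·(-1·2 - -1·1) - -1·(1·2 - -1·0) + 0·(1·1 - -1·0)
    = -2·-1 - -1·2 + 0·1
    = 2 + 2 + 0 = 4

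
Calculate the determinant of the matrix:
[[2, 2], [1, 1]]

For a 2×2 matrix [[a, b], [c, d]], det = ad - bc
det = (2)(1) - (2)(1) = 2 - 2 = 0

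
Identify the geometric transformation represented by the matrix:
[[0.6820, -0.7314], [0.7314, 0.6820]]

This matrix represents: rotation by 47° counterclockwise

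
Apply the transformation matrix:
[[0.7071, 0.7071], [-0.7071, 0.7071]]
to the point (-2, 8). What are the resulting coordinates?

Matrix multiplication:
[[0.7071, 0.7071], [-0.7071, 0.7071]] × [-2, 8]ᵀ
= [(0.7071)(-2) + (0.7071)(8), (-0.7071)(-2) + (0.7071)(8)]ᵀ
= [4.2426, 7.0710]ᵀ
Result: (4.2426, 7.0710)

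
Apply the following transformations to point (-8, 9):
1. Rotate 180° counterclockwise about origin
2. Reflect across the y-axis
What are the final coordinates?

Step 1: Rotate 180° → (8, -9)
Step 2: Reflect across y-axis → (-8, -9)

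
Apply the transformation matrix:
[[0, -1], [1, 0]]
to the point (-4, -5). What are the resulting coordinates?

Matrix multiplication:
[[0, -1], [1, 0]] × [-4, -5]ᵀ
= [(0)(-4) + (-1)(-5), (1)(-4) + (0)(-5)]ᵀ
= [5, -4]ᵀ
Result: (5, -4)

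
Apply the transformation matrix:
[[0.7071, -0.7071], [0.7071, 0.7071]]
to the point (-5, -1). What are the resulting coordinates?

Matrix multiplication:
[[0.7071, -0.7071], [0.7071, 0.7071]] × [-5, -1]ᵀ
= [(0.7071)(-5) + (-0.7071)(-1), (0.7071)(-5) + (0.7071)(-1)]ᵀ
= [-2.8284, -4.2426]ᵀ
Result: (-2.8284, -4.2426)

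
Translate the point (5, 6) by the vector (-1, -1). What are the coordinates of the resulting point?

Translation by (-1, -1) (homogeneous matrix [[1, 0, -1], [0, 1, -1], [0, 0, 1]]):
x' = 5 + -1 = 4
y' = 6 + -1 = 5
Result: (4, 5)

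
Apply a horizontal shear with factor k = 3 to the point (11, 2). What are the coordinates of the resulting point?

Shear matrix for horizontal shear with factor k = 3:
[[1, 3], [0, 1]]
Result: (11, 2) → (17, 2)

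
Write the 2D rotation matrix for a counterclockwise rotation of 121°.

Rotation matrix formula: [[cos θ, -sin θ], [sin θ, cos θ]]
For θ = 121°:
cos(121°) = -0.5150
sin(121°) = 0.8572
Result: [[-0.5150, -0.8572], [0.8572, -0.5150]]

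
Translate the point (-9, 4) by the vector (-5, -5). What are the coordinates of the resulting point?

Translation by (-5, -5) (homogeneous matrix [[1, 0, -5], [0, 1, -5], [0, 0, 1]]):
x' = -9 + -5 = -14
y' = 4 + -5 = -1
Result: (-14, -1)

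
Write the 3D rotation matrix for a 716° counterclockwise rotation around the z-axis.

Rotation matrix for counterclockwise 716° around z-axis:
cos(716°) = 0.9976, sin(716°) = -0.0698
Result: [[0.9976, 0.0698, 0], [-0.0698, 0.9976, 0], [0, 0, 1]]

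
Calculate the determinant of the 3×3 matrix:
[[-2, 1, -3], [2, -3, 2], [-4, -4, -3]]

Expansion along first row:
det = -2·det([[-3,2],[-4,-3]]) - 1·det([[2,2],[-4,-3]]) + -3·det([[2,-3],[-4,-4]])
    = -2·(-3·-3 - 2·-4) - 1·(2·-3 - 2·-4) + -3·(2·-4 - -3·-4)
    = -2·17 - 1·2 + -3·-20
    = -34 + -2 + 60 = 24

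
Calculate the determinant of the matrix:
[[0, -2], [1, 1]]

For a 2×2 matrix [[a, b], [c, d]], det = ad - bc
det = (0)(1) - (-2)(1) = 0 - -2 = 2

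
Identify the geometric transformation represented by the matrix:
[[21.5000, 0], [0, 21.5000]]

This matrix represents: uniform scaling by factor 21.5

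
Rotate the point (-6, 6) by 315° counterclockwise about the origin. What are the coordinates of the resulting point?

Rotation matrix for 315°: [[cos 315°, -sin 315°], [sin 315°, cos 315°]] ≈ [[0.707107, 0.707107], [-0.707107, 0.707107]]
[[0.707107, 0.707107], [-0.707107, 0.707107]] × [-6, 6]ᵀ ≈ [0, 8.4853]ᵀ
Result: (0, 8.4853)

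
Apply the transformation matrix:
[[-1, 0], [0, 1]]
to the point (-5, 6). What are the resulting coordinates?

Matrix multiplication:
[[-1, 0], [0, 1]] × [-5, 6]ᵀ
= [(-1)(-5) + (0)(6), (0)(-5) + (1)(6)]ᵀ
= [5, 6]ᵀ
Result: (5, 6)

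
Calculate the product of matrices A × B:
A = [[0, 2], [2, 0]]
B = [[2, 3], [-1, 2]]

Matrix multiplication:
C[0][0] = 0×2 + 2×-1 = -2
C[0][1] = 0×3 + 2×2 = 4
C[1][0] = 2×2 + 0×-1 = 4
C[1][1] = 2×3 + 0×2 = 6
Result: [[-2, 4], [4, 6]]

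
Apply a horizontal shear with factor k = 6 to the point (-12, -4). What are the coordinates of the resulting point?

Shear matrix for horizontal shear with factor k = 6:
[[1, 6], [0, 1]]
Result: (-12, -4) → (-36, -4)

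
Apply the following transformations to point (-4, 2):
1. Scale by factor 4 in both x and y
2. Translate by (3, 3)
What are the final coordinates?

Step 1: Scale (-4, 2) by 4 → (-16, 8)
Step 2: Translate by (3, 3) → (-13, 11)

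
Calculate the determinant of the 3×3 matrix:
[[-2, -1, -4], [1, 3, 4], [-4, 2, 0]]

Expansion along first row:
det = -2·det([[3,4],[2,0]]) - -1·det([[1,4],[-4,0]]) + -4·det([[1,3],[-4,2]])
    = -2·(3·0 - 4·2) - -1·(1·0 - 4·-4) + -4·(1·2 - 3·-4)
    = -2·-8 - -1·16 + -4·14
    = 16 + 16 + -56 = -24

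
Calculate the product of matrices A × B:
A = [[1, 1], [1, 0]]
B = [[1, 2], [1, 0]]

Matrix multiplication:
C[0][0] = 1×1 + 1×1 = 2
C[0][1] = 1×2 + 1×0 = 2
C[1][0] = 1×1 + 0×1 = 1
C[1][1] = 1×2 + 0×0 = 2
Result: [[2, 2], [1, 2]]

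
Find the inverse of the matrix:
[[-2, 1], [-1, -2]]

For [[a,b],[c,d]], inverse = (1/det)·[[d,-b],[-c,a]]
det = (-2)(-2) - (1)(-1) = 4 - -1 = 5
Inverse = (1/5)·[[-2, -1], [1, -2]]
= [[-2/5, -1/5], [1/5, -2/5]]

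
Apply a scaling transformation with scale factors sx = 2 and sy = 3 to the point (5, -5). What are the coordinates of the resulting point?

Scaling matrix:
[[2, 0], [0, 3]]
Result: (5 × 2, -5 × 3) = (10, -15)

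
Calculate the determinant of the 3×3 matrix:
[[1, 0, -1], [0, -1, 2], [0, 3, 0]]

Expansion along first row:
det = 1·det([[-1,2],[3,0]]) - 0·det([[0,2],[0,0]]) + -1·det([[0,-1],[0,3]])
    = 1·(-1·0 - 2·3) - 0·(0·0 - 2·0) + -1·(0·3 - -1·0)
    = 1·-6 - 0·0 + -1·0
    = -6 + 0 + 0 = -6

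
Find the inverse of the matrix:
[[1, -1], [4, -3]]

For [[a,b],[c,d]], inverse = (1/det)·[[d,-b],[-c,a]]
det = (1)(-3) - (-1)(4) = -3 - -4 = 1
Inverse = [[-3, 1], [-4, 1]]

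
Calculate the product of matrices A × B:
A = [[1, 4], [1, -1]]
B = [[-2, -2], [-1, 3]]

Matrix multiplication:
C[0][0] = 1×-2 + 4×-1 = -6
C[0][1] = 1×-2 + 4×3 = 10
C[1][0] = 1×-2 + -1×-1 = -1
C[1][1] = 1×-2 + -1×3 = -5
Result: [[-6, 10], [-1, -5]]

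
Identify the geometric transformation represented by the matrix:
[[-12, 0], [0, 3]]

This matrix represents: non-uniform scaling by sx = -12, sy = 3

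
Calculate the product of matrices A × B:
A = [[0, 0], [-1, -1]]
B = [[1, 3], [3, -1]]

Matrix multiplication:
C[0][0] = 0×1 + 0×3 = 0
C[0][1] = 0×3 + 0×-1 = 0
C[1][0] = -1×1 + -1×3 = -4
C[1][1] = -1×3 + -1×-1 = -2
Result: [[0, 0], [-4, -2]]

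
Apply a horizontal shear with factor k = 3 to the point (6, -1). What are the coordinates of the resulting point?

Shear matrix for horizontal shear with factor k = 3:
[[1, 3], [0, 1]]
Result: (6, -1) → (3, -1)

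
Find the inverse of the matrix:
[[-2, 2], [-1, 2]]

For [[a,b],[c,d]], inverse = (1/det)·[[d,-b],[-c,a]]
det = (-2)(2) - (2)(-1) = -4 - -2 = -2
Inverse = (1/-2)·[[2, -2], [1, -2]]
= [[-1, 1], [-1/2, 1]]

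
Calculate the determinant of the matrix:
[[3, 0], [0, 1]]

For a 2×2 matrix [[a, b], [c, d]], det = ad - bc
det = (3)(1) - (0)(0) = 3 - 0 = 3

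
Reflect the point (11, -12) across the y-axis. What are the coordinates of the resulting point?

Reflection across y-axis: (11, -12) → (-11, -12)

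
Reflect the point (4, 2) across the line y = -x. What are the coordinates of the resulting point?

Reflection across line y = -x: (4, 2) → (-2, -4)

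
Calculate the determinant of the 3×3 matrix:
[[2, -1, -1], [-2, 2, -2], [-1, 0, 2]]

Expansion along first row:
det = 2·det([[2,-2],[0,2]]) - -1·det([[-2,-2],[-1,2]]) + -1·det([[-2,2],[-1,0]])
    = 2·(2·2 - -2·0) - -1·(-2·2 - -2·-1) + -1·(-2·0 - 2·-1)
    = 2·4 - -1·-6 + -1·2
    = 8 + -6 + -2 = 0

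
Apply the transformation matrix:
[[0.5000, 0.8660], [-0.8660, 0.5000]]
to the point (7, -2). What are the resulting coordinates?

Matrix multiplication:
[[0.5000, 0.8660], [-0.8660, 0.5000]] × [7, -2]ᵀ
= [(0.5000)(7) + (0.8660)(-2), (-0.8660)(7) + (0.5000)(-2)]ᵀ
= [1.7680, -7.0620]ᵀ
Result: (1.7680, -7.0620)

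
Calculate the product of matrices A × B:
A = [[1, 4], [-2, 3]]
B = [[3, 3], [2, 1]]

Matrix multiplication:
C[0][0] = 1×3 + 4×2 = 11
C[0][1] = 1×3 + 4×1 = 7
C[1][0] = -2×3 + 3×2 = 0
C[1][1] = -2×3 + 3×1 = -3
Result: [[11, 7], [0, -3]]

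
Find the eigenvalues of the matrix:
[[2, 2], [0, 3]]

Characteristic equation: det(A - λI) = 0
λ² - (trace)λ + (det) = 0
trace = 2 + 3 = 5, det = (2)(3) - (2)(0) = 6
λ² - (5)λ + (6) = 0
λ = (5 ± √((5)² - 4·(6))) / 2 = (5 ± √1) / 2
Solving: λ = 2, 3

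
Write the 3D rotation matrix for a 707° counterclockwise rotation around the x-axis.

Rotation matrix for counterclockwise 707° around x-axis:
cos(707°) = 0.9744, sin(707°) = -0.2250
Result: [[1, 0, 0], [0, 0.9744, 0.2250], [0, -0.2250, 0.9744]]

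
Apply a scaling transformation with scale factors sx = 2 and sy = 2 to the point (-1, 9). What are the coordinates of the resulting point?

Scaling matrix:
[[2, 0], [0, 2]]
Result: (-1 × 2, 9 × 2) = (-2, 18)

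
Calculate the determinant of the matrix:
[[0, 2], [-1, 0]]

For a 2×2 matrix [[a, b], [c, d]], det = ad - bc
det = (0)(0) - (2)(-1) = 0 - -2 = 2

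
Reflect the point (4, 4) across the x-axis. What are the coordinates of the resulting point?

Reflection across x-axis: (4, 4) → (4, -4)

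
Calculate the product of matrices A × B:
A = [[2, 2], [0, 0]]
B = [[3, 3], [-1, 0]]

Matrix multiplication:
C[0][0] = 2×3 + 2×-1 = 4
C[0][1] = 2×3 + 2×0 = 6
C[1][0] = 0×3 + 0×-1 = 0
C[1][1] = 0×3 + 0×0 = 0
Result: [[4, 6], [0, 0]]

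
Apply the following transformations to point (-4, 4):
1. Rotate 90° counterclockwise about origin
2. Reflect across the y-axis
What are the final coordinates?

Step 1: Rotate 90° → (-4, -4)
Step 2: Reflect across y-axis → (4, -4)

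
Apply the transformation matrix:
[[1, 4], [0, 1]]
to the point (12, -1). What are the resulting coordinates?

Matrix multiplication:
[[1, 4], [0, 1]] × [12, -1]ᵀ
= [(1)(12) + (4)(-1), (0)(12) + (1)(-1)]ᵀ
= [8, -1]ᵀ
Result: (8, -1)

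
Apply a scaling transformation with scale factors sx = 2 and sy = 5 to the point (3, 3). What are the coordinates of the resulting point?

Scaling matrix:
[[2, 0], [0, 5]]
Result: (3 × 2, 3 × 5) = (6, 15)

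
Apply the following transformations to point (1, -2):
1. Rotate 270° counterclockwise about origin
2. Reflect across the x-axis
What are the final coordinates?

Step 1: Rotate 270° → (-2, -1)
Step 2: Reflect across x-axis → (-2, 1)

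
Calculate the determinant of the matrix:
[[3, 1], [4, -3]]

For a 2×2 matrix [[a, b], [c, d]], det = ad - bc
det = (3)(-3) - (1)(4) = -9 - 4 = -13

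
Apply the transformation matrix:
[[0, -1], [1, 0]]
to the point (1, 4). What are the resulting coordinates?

Matrix multiplication:
[[0, -1], [1, 0]] × [1, 4]ᵀ
= [(0)(1) + (-1)(4), (1)(1) + (0)(4)]ᵀ
= [-4, 1]ᵀ
Result: (-4, 1)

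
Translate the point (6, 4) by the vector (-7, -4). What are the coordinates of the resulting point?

Translation by (-7, -4) (homogeneous matrix [[1, 0, -7], [0, 1, -4], [0, 0, 1]]):
x' = 6 + -7 = -1
y' = 4 + -4 = 0
Result: (-1, 0)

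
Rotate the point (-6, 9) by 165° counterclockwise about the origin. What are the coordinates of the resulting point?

Rotation matrix for 165°: [[cos 165°, -sin 165°], [sin 165°, cos 165°]] ≈ [[-0.965926, -0.258819], [0.258819, -0.965926]]
[[-0.965926, -0.258819], [0.258819, -0.965926]] × [-6, 9]ᵀ ≈ [3.4662, -10.2462]ᵀ
Result: (3.4662, -10.2462)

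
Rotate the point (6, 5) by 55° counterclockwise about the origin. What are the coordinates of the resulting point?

Rotation matrix for 55°: [[cos 55°, -sin 55°], [sin 55°, cos 55°]] ≈ [[0.573576, -0.819152], [0.819152, 0.573576]]
[[0.573576, -0.819152], [0.819152, 0.573576]] × [6, 5]ᵀ ≈ [-0.6543, 7.7828]ᵀ
Result: (-0.6543, 7.7828)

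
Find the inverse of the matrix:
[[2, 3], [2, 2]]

For [[a,b],[c,d]], inverse = (1/det)·[[d,-b],[-c,a]]
det = (2)(2) - (3)(2) = 4 - 6 = -2
Inverse = (1/-2)·[[2, -3], [-2, 2]]
= [[-1, 3/2], [1, -1]]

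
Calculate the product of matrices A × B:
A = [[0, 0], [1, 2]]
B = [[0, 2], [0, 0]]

Matrix multiplication:
C[0][0] = 0×0 + 0×0 = 0
C[0][1] = 0×2 + 0×0 = 0
C[1][0] = 1×0 + 2×0 = 0
C[1][1] = 1×2 + 2×0 = 2
Result: [[0, 0], [0, 2]]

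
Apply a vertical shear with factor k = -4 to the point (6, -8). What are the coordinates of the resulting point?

Shear matrix for vertical shear with factor k = -4:
[[1, 0], [-4, 1]]
Result: (6, -8) → (6, -32)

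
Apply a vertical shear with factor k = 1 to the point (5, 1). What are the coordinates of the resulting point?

Shear matrix for vertical shear with factor k = 1:
[[1, 0], [1, 1]]
Result: (5, 1) → (5, 6)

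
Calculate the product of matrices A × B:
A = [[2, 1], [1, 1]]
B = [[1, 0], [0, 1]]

Matrix multiplication:
C[0][0] = 2×1 + 1×0 = 2
C[0][1] = 2×0 + 1×1 = 1
C[1][0] = 1×1 + 1×0 = 1
C[1][1] = 1×0 + 1×1 = 1
Result: [[2, 1], [1, 1]]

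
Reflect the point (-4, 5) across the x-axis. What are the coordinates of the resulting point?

Reflection across x-axis: (-4, 5) → (-4, -5)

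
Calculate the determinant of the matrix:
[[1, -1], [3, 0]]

For a 2×2 matrix [[a, b], [c, d]], det = ad - bc
det = (1)(0) - (-1)(3) = 0 - -3 = 3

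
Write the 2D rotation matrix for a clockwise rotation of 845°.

Rotation matrix formula: [[cos θ, -sin θ], [sin θ, cos θ]]
A clockwise rotation by 845° is equivalent to a counterclockwise rotation by -845°.
For θ = -845°:
cos(-845°) = -0.5736
sin(-845°) = -0.8192
Result: [[-0.5736, 0.8192], [-0.8192, -0.5736]]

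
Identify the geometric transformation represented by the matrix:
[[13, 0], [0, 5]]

This matrix represents: non-uniform scaling by sx = 13, sy = 5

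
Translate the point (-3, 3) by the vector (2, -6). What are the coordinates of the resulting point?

Translation by (2, -6) (homogeneous matrix [[1, 0, 2], [0, 1, -6], [0, 0, 1]]):
x' = -3 + 2 = -1
y' = 3 + -6 = -3
Result: (-1, -3)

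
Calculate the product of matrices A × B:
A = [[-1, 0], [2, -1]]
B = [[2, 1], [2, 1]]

Matrix multiplication:
C[0][0] = -1×2 + 0×2 = -2
C[0][1] = -1×1 + 0×1 = -1
C[1][0] = 2×2 + -1×2 = 2
C[1][1] = 2×1 + -1×1 = 1
Result: [[-2, -1], [2, 1]]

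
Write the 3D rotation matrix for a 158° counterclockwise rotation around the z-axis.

Rotation matrix for counterclockwise 158° around z-axis:
cos(158°) = -0.9272, sin(158°) = 0.3746
Result: [[-0.9272, -0.3746, 0], [0.3746, -0.9272, 0], [0, 0, 1]]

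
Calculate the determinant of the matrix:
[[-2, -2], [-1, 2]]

For a 2×2 matrix [[a, b], [c, d]], det = ad - bc
det = (-2)(2) - (-2)(-1) = -4 - 2 = -6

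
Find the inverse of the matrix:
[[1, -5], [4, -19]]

For [[a,b],[c,d]], inverse = (1/det)·[[d,-b],[-c,a]]
det = (1)(-19) - (-5)(4) = -19 - -20 = 1
Inverse = [[-19, 5], [-4, 1]]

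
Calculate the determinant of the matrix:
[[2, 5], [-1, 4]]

For a 2×2 matrix [[a, b], [c, d]], det = ad - bc
det = (2)(4) - (5)(-1) = 8 - -5 = 13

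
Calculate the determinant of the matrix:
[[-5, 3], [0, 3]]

For a 2×2 matrix [[a, b], [c, d]], det = ad - bc
det = (-5)(3) - (3)(0) = -15 - 0 = -15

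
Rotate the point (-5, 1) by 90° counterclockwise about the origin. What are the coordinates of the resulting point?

Rotation matrix for 90°: [[cos 90°, -sin 90°], [sin 90°, cos 90°]] = [[0, -1], [1, 0]]
[[0, -1], [1, 0]] × [-5, 1]ᵀ = [-1, -5]ᵀ
Result: (-1, -5)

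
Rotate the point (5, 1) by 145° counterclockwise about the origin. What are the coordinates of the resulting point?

Rotation matrix for 145°: [[cos 145°, -sin 145°], [sin 145°, cos 145°]] ≈ [[-0.819152, -0.573576], [0.573576, -0.819152]]
[[-0.819152, -0.573576], [0.573576, -0.819152]] × [5, 1]ᵀ ≈ [-4.6693, 2.0487]ᵀ
Result: (-4.6693, 2.0487)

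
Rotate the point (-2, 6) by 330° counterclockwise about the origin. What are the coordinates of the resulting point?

Rotation matrix for 330°: [[cos 330°, -sin 330°], [sin 330°, cos 330°]] ≈ [[0.866025, 0.500000], [-0.500000, 0.866025]]
[[0.866025, 0.500000], [-0.500000, 0.866025]] × [-2, 6]ᵀ ≈ [1.2679, 6.1962]ᵀ
Result: (1.2679, 6.1962)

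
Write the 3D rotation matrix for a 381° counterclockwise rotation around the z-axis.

Rotation matrix for counterclockwise 381° around z-axis:
cos(381°) = 0.9336, sin(381°) = 0.3584
Result: [[0.9336, -0.3584, 0], [0.3584, 0.9336, 0], [0, 0, 1]]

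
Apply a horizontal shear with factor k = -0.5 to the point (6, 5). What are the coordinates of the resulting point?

Shear matrix for horizontal shear with factor k = -0.5:
[[1, -0.50], [0, 1]]
Result: (6, 5) → (3.5, 5)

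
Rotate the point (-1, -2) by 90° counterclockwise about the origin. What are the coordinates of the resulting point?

Rotation matrix for 90°: [[cos 90°, -sin 90°], [sin 90°, cos 90°]] = [[0, -1], [1, 0]]
[[0, -1], [1, 0]] × [-1, -2]ᵀ = [2, -1]ᵀ
Result: (2, -1)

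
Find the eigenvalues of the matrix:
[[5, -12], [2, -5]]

Characteristic equation: det(A - λI) = 0
λ² - (trace)λ + (det) = 0
trace = 5 + -5 = 0, det = (5)(-5) - (-12)(2) = -1
λ² - (0)λ + (-1) = 0
λ = (0 ± √((0)² - 4·(-1))) / 2 = (0 ± √4) / 2
Solving: λ = -1, 1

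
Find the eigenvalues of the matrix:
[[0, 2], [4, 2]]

Characteristic equation: det(A - λI) = 0
λ² - (trace)λ + (det) = 0
trace = 0 + 2 = 2, det = (0)(2) - (2)(4) = -8
λ² - (2)λ + (-8) = 0
λ = (2 ± √((2)² - 4·(-8))) / 2 = (2 ± √36) / 2
Solving: λ = -2, 4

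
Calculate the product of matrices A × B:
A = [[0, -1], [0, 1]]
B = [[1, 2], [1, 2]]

Matrix multiplication:
C[0][0] = 0×1 + -1×1 = -1
C[0][1] = 0×2 + -1×2 = -2
C[1][0] = 0×1 + 1×1 = 1
C[1][1] = 0×2 + 1×2 = 2
Result: [[-1, -2], [1, 2]]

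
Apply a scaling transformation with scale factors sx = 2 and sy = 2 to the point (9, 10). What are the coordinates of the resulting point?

Scaling matrix:
[[2, 0], [0, 2]]
Result: (9 × 2, 10 × 2) = (18, 20)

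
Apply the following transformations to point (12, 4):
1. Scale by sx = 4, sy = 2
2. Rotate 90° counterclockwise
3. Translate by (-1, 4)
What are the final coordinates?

Step 1: Scale → (48, 8)
Step 2: Rotate 90° → (-8, 48)
Step 3: Translate → (-9, 52)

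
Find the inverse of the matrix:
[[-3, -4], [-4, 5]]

For [[a,b],[c,d]], inverse = (1/det)·[[d,-b],[-c,a]]
det = (-3)(5) - (-4)(-4) = -15 - 16 = -31
Inverse = (1/-31)·[[5, 4], [4, -3]]
= [[-5/31, -4/31], [-4/31, 3/31]]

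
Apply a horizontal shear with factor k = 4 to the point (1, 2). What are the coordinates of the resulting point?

Shear matrix for horizontal shear with factor k = 4:
[[1, 4], [0, 1]]
Result: (1, 2) → (9, 2)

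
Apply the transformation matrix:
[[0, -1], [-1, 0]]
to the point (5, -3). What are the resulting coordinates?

Matrix multiplication:
[[0, -1], [-1, 0]] × [5, -3]ᵀ
= [(0)(5) + (-1)(-3), (-1)(5) + (0)(-3)]ᵀ
= [3, -5]ᵀ
Result: (3, -5)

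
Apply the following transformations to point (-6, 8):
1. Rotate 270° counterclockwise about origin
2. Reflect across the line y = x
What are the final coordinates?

Step 1: Rotate 270° → (8, 6)
Step 2: Reflect across line y = x → (6, 8)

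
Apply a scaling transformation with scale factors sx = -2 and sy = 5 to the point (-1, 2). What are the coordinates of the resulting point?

Scaling matrix:
[[-2, 0], [0, 5]]
Result: (-1 × -2, 2 × 5) = (2, 10)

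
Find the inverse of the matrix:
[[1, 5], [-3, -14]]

For [[a,b],[c,d]], inverse = (1/det)·[[d,-b],[-c,a]]
det = (1)(-14) - (5)(-3) = -14 - -15 = 1
Inverse = [[-14, -5], [3, 1]]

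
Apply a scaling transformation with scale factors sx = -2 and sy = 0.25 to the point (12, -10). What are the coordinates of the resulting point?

Scaling matrix:
[[-2, 0], [0, 0.25]]
Result: (12 × -2, -10 × 0.25) = (-24, -2.5)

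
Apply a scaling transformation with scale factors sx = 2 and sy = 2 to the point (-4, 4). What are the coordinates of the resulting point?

Scaling matrix:
[[2, 0], [0, 2]]
Result: (-4 × 2, 4 × 2) = (-8, 8)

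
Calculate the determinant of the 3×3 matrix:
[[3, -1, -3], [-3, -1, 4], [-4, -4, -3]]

Expansion along first row:
det = 3·det([[-1,4],[-4,-3]]) - -1·det([[-3,4],[-4,-3]]) + -3·det([[-3,-1],[-4,-4]])
    = 3·(-1·-3 - 4·-4) - -1·(-3·-3 - 4·-4) + -3·(-3·-4 - -1·-4)
    = 3·19 - -1·25 + -3·8
    = 57 + 25 + -24 = 58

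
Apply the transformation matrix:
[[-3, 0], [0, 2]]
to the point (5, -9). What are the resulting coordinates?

Matrix multiplication:
[[-3, 0], [0, 2]] × [5, -9]ᵀ
= [(-3)(5) + (0)(-9), (0)(5) + (2)(-9)]ᵀ
= [-15, -18]ᵀ
Result: (-15, -18)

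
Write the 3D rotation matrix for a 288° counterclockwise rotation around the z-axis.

Rotation matrix for counterclockwise 288° around z-axis:
cos(288°) = 0.3090, sin(288°) = -0.9511
Result: [[0.3090, 0.9511, 0], [-0.9511, 0.3090, 0], [0, 0, 1]]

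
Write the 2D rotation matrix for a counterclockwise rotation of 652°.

Rotation matrix formula: [[cos θ, -sin θ], [sin θ, cos θ]]
For θ = 652°:
cos(652°) = 0.3746
sin(652°) = -0.9272
Result: [[0.3746, 0.9272], [-0.9272, 0.3746]]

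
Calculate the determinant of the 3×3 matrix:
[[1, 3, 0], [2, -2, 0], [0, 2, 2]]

Expansion along first row:
det = 1·det([[-2,0],[2,2]]) - 3·det([[2,0],[0,2]]) + 0·det([[2,-2],[0,2]])
    = 1·(-2·2 - 0·2) - 3·(2·2 - 0·0) + 0·(2·2 - -2·0)
    = 1·-4 - 3·4 + 0·4
    = -4 + -12 + 0 = -16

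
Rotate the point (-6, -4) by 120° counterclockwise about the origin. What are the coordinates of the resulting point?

Rotation matrix for 120°: [[cos 120°, -sin 120°], [sin 120°, cos 120°]] ≈ [[-0.500000, -0.866025], [0.866025, -0.500000]]
[[-0.500000, -0.866025], [0.866025, -0.500000]] × [-6, -4]ᵀ ≈ [6.4641, -3.1962]ᵀ
Result: (6.4641, -3.1962)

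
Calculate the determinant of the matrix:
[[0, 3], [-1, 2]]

For a 2×2 matrix [[a, b], [c, d]], det = ad - bc
det = (0)(2) - (3)(-1) = 0 - -3 = 3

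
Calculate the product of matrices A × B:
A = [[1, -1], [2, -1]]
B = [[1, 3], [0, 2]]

Matrix multiplication:
C[0][0] = 1×1 + -1×0 = 1
C[0][1] = 1×3 + -1×2 = 1
C[1][0] = 2×1 + -1×0 = 2
C[1][1] = 2×3 + -1×2 = 4
Result: [[1, 1], [2, 4]]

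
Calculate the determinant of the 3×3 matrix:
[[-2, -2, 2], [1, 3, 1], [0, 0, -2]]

Expansion along first row:
det = -2·det([[3,1],[0,-2]]) - -2·det([[1,1],[0,-2]]) + 2·det([[1,3],[0,0]])
    = -2·(3·-2 - 1·0) - -2·(1·-2 - 1·0) + 2·(1·0 - 3·0)
    = -2·-6 - -2·-2 + 2·0
    = 12 + -4 + 0 = 8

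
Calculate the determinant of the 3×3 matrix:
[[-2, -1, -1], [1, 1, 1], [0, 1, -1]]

Expansion along first row:
det = -2·det([[1,1],[1,-1]]) - -1·det([[1,1],[0,-1]]) + -1·det([[1,1],[0,1]])
    = -2·(1·-1 - 1·1) - -1·(1·-1 - 1·0) + -1·(1·1 - 1·0)
    = -2·-2 - -1·-1 + -1·1
    = 4 + -1 + -1 = 2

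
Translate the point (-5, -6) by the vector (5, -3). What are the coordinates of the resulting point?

Translation by (5, -3) (homogeneous matrix [[1, 0, 5], [0, 1, -3], [0, 0, 1]]):
x' = -5 + 5 = 0
y' = -6 + -3 = -9
Result: (0, -9)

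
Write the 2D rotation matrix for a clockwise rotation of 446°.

Rotation matrix formula: [[cos θ, -sin θ], [sin θ, cos θ]]
A clockwise rotation by 446° is equivalent to a counterclockwise rotation by -446°.
For θ = -446°:
cos(-446°) = 0.0698
sin(-446°) = -0.9976
Result: [[0.0698, 0.9976], [-0.9976, 0.0698]]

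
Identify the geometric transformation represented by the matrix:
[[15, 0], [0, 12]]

This matrix represents: non-uniform scaling by sx = 15, sy = 12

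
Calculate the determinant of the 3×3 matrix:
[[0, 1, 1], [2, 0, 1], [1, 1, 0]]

Expansion along first row:
det = 0·det([[0,1],[1,0]]) - 1·det([[2,1],[1,0]]) + 1·det([[2,0],[1,1]])
    = 0·(0·0 - 1·1) - 1·(2·0 - 1·1) + 1·(2·1 - 0·1)
    = 0·-1 - 1·-1 + 1·2
    = 0 + 1 + 2 = 3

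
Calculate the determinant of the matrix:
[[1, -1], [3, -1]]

For a 2×2 matrix [[a, b], [c, d]], det = ad - bc
det = (1)(-1) - (-1)(3) = -1 - -3 = 2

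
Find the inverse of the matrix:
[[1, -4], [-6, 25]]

For [[a,b],[c,d]], inverse = (1/det)·[[d,-b],[-c,a]]
det = (1)(25) - (-4)(-6) = 25 - 24 = 1
Inverse = [[25, 4], [6, 1]]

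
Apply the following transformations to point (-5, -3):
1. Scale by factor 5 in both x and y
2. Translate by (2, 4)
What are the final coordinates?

Step 1: Scale (-5, -3) by 5 → (-25, -15)
Step 2: Translate by (2, 4) → (-23, -11)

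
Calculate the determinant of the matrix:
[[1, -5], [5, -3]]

For a 2×2 matrix [[a, b], [c, d]], det = ad - bc
det = (1)(-3) - (-5)(5) = -3 - -25 = 22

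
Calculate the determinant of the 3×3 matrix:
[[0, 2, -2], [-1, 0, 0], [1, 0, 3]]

Expansion along first row:
det = 0·det([[0,0],[0,3]]) - 2·det([[-1,0],[1,3]]) + -2·det([[-1,0],[1,0]])
    = 0·(0·3 - 0·0) - 2·(-1·3 - 0·1) + -2·(-1·0 - 0·1)
    = 0·0 - 2·-3 + -2·0
    = 0 + 6 + 0 = 6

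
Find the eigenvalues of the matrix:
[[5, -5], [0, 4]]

Characteristic equation: det(A - λI) = 0
λ² - (trace)λ + (det) = 0
trace = 5 + 4 = 9, det = (5)(4) - (-5)(0) = 20
λ² - (9)λ + (20) = 0
λ = (9 ± √((9)² - 4·(20))) / 2 = (9 ± √1) / 2
Solving: λ = 4, 5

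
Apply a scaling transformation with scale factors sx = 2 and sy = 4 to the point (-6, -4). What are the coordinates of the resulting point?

Scaling matrix:
[[2, 0], [0, 4]]
Result: (-6 × 2, -4 × 4) = (-12, -16)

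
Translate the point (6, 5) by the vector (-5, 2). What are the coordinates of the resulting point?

Translation by (-5, 2) (homogeneous matrix [[1, 0, -5], [0, 1, 2], [0, 0, 1]]):
x' = 6 + -5 = 1
y' = 5 + 2 = 7
Result: (1, 7)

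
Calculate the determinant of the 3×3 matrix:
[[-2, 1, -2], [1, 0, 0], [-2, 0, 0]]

Expansion along first row:
det = -2·det([[0,0],[0,0]]) - 1·det([[1,0],[-2,0]]) + -2·det([[1,0],[-2,0]])
    = -2·(0·0 - 0·0) - 1·(1·0 - 0·-2) + -2·(1·0 - 0·-2)
    = -2·0 - 1·0 + -2·0
    = 0 + 0 + 0 = 0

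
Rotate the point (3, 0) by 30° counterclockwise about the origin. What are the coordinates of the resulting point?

Rotation matrix for 30°: [[cos 30°, -sin 30°], [sin 30°, cos 30°]] ≈ [[0.866025, -0.500000], [0.500000, 0.866025]]
[[0.866025, -0.500000], [0.500000, 0.866025]] × [3, 0]ᵀ ≈ [2.5981, 1.5000]ᵀ
Result: (2.5981, 1.5000)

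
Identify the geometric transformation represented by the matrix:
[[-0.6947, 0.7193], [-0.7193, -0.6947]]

This matrix represents: rotation by 226° counterclockwise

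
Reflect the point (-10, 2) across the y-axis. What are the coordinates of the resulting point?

Reflection across y-axis: (-10, 2) → (10, 2)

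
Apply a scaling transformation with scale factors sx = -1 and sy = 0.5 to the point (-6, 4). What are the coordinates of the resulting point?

Scaling matrix:
[[-1, 0], [0, 0.50]]
Result: (-6 × -1, 4 × 0.5) = (6, 2)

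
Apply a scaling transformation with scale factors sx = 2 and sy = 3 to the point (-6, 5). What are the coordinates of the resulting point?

Scaling matrix:
[[2, 0], [0, 3]]
Result: (-6 × 2, 5 × 3) = (-12, 15)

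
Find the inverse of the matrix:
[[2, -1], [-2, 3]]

For [[a,b],[c,d]], inverse = (1/det)·[[d,-b],[-c,a]]
det = (2)(3) - (-1)(-2) = 6 - 2 = 4
Inverse = (1/4)·[[3, 1], [2, 2]]
= [[3/4, 1/4], [1/2, 1/2]]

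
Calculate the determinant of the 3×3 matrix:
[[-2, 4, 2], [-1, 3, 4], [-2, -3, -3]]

Expansion along first row:
det = -2·det([[3,4],[-3,-3]]) - 4·det([[-1,4],[-2,-3]]) + 2·det([[-1,3],[-2,-3]])
    = -2·(3·-3 - 4·-3) - 4·(-1·-3 - 4·-2) + 2·(-1·-3 - 3·-2)
    = -2·3 - 4·11 + 2·9
    = -6 + -44 + 18 = -32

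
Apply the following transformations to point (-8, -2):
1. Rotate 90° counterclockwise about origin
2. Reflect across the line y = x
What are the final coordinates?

Step 1: Rotate 90° → (2, -8)
Step 2: Reflect across line y = x → (-8, 2)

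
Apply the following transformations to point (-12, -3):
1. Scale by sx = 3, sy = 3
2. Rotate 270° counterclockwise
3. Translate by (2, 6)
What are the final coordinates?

Step 1: Scale → (-36, -9)
Step 2: Rotate 270° → (-9, 36)
Step 3: Translate → (-7, 42)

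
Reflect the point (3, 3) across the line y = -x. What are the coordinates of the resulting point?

Reflection across line y = -x: (3, 3) → (-3, -3)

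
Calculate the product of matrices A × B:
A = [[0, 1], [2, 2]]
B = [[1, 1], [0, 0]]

Matrix multiplication:
C[0][0] = 0×1 + 1×0 = 0
C[0][1] = 0×1 + 1×0 = 0
C[1][0] = 2×1 + 2×0 = 2
C[1][1] = 2×1 + 2×0 = 2
Result: [[0, 0], [2, 2]]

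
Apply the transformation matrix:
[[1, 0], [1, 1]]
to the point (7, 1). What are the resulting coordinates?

Matrix multiplication:
[[1, 0], [1, 1]] × [7, 1]ᵀ
= [(1)(7) + (0)(1), (1)(7) + (1)(1)]ᵀ
= [7, 8]ᵀ
Result: (7, 8)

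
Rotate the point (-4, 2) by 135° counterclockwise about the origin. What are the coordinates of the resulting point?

Rotation matrix for 135°: [[cos 135°, -sin 135°], [sin 135°, cos 135°]] ≈ [[-0.707107, -0.707107], [0.707107, -0.707107]]
[[-0.707107, -0.707107], [0.707107, -0.707107]] × [-4, 2]ᵀ ≈ [1.4142, -4.2426]ᵀ
Result: (1.4142, -4.2426)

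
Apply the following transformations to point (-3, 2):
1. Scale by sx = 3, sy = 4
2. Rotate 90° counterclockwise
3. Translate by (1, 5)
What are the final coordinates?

Step 1: Scale → (-9, 8)
Step 2: Rotate 90° → (-8, -9)
Step 3: Translate → (-7, -4)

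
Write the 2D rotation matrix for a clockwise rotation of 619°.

Rotation matrix formula: [[cos θ, -sin θ], [sin θ, cos θ]]
A clockwise rotation by 619° is equivalent to a counterclockwise rotation by -619°.
For θ = -619°:
cos(-619°) = -0.1908
sin(-619°) = 0.9816
Result: [[-0.1908, -0.9816], [0.9816, -0.1908]]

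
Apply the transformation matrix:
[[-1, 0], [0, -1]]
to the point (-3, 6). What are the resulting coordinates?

Matrix multiplication:
[[-1, 0], [0, -1]] × [-3, 6]ᵀ
= [(-1)(-3) + (0)(6), (0)(-3) + (-1)(6)]ᵀ
= [3, -6]ᵀ
Result: (3, -6)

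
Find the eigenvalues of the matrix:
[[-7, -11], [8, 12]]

Characteristic equation: det(A - λI) = 0
λ² - (trace)λ + (det) = 0
trace = -7 + 12 = 5, det = (-7)(12) - (-11)(8) = 4
λ² - (5)λ + (4) = 0
λ = (5 ± √((5)² - 4·(4))) / 2 = (5 ± √9) / 2
Solving: λ = 1, 4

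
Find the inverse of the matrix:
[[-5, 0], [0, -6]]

For [[a,b],[c,d]], inverse = (1/det)·[[d,-b],[-c,a]]
det = (-5)(-6) - (0)(0) = 30 - 0 = 30
Inverse = (1/30)·[[-6, 0], [0, -5]]
= [[-1/5, 0], [0, -1/6]]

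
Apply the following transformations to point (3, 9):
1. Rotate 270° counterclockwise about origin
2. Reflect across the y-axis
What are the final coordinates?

Step 1: Rotate 270° → (9, -3)
Step 2: Reflect across y-axis → (-9, -3)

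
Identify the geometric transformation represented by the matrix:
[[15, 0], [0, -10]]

This matrix represents: non-uniform scaling by sx = 15, sy = -10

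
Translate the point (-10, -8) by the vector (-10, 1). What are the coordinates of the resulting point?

Translation by (-10, 1) (homogeneous matrix [[1, 0, -10], [0, 1, 1], [0, 0, 1]]):
x' = -10 + -10 = -20
y' = -8 + 1 = -7
Result: (-20, -7)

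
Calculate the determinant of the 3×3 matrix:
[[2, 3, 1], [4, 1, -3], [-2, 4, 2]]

Expansion along first row:
det = 2·det([[1,-3],[4,2]]) - 3·det([[4,-3],[-2,2]]) + 1·det([[4,1],[-2,4]])
    = 2·(1·2 - -3·4) - 3·(4·2 - -3·-2) + 1·(4·4 - 1·-2)
    = 2·14 - 3·2 + 1·18
    = 28 + -6 + 18 = 40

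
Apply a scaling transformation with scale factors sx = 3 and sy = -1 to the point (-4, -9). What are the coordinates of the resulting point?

Scaling matrix:
[[3, 0], [0, -1]]
Result: (-4 × 3, -9 × -1) = (-12, 9)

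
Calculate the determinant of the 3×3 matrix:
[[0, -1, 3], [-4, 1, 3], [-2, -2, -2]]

Expansion along first row:
det = 0·det([[1,3],[-2,-2]]) - -1·det([[-4,3],[-2,-2]]) + 3·det([[-4,1],[-2,-2]])
    = 0·(1·-2 - 3·-2) - -1·(-4·-2 - 3·-2) + 3·(-4·-2 - 1·-2)
    = 0·4 - -1·14 + 3·10
    = 0 + 14 + 30 = 44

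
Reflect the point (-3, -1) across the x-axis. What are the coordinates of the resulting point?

Reflection across x-axis: (-3, -1) → (-3, 1)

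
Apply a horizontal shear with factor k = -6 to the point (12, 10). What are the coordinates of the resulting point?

Shear matrix for horizontal shear with factor k = -6:
[[1, -6], [0, 1]]
Result: (12, 10) → (-48, 10)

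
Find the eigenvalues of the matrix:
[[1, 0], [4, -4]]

Characteristic equation: det(A - λI) = 0
λ² - (trace)λ + (det) = 0
trace = 1 + -4 = -3, det = (1)(-4) - (0)(4) = -4
λ² - (-3)λ + (-4) = 0
λ = (-3 ± √((-3)² - 4·(-4))) / 2 = (-3 ± √25) / 2
Solving: λ = -4, 1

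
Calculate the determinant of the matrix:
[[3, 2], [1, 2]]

For a 2×2 matrix [[a, b], [c, d]], det = ad - bc
det = (3)(2) - (2)(1) = 6 - 2 = 4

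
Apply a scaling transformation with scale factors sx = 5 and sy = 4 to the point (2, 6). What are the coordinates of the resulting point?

Scaling matrix:
[[5, 0], [0, 4]]
Result: (2 × 5, 6 × 4) = (10, 24)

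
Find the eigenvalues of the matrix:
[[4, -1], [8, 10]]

Characteristic equation: det(A - λI) = 0
λ² - (trace)λ + (det) = 0
trace = 4 + 10 = 14, det = (4)(10) - (-1)(8) = 48
λ² - (14)λ + (48) = 0
λ = (14 ± √((14)² - 4·(48))) / 2 = (14 ± √4) / 2
Solving: λ = 6, 8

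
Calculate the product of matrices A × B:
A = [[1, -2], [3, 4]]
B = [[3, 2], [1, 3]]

Matrix multiplication:
C[0][0] = 1×3 + -2×1 = 1
C[0][1] = 1×2 + -2×3 = -4
C[1][0] = 3×3 + 4×1 = 13
C[1][1] = 3×2 + 4×3 = 18
Result: [[1, -4], [13, 18]]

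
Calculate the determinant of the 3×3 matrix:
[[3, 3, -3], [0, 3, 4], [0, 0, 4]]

Expansion along first row:
det = 3·det([[3,4],[0,4]]) - 3·det([[0,4],[0,4]]) + -3·det([[0,3],[0,0]])
    = 3·(3·4 - 4·0) - 3·(0·4 - 4·0) + -3·(0·0 - 3·0)
    = 3·12 - 3·0 + -3·0
    = 36 + 0 + 0 = 36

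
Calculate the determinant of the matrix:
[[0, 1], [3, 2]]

For a 2×2 matrix [[a, b], [c, d]], det = ad - bc
det = (0)(2) - (1)(3) = 0 - 3 = -3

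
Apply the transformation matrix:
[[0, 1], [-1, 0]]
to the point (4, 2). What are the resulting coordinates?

Matrix multiplication:
[[0, 1], [-1, 0]] × [4, 2]ᵀ
= [(0)(4) + (1)(2), (-1)(4) + (0)(2)]ᵀ
= [2, -4]ᵀ
Result: (2, -4)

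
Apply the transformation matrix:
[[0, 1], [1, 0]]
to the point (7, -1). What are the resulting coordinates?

Matrix multiplication:
[[0, 1], [1, 0]] × [7, -1]ᵀ
= [(0)(7) + (1)(-1), (1)(7) + (0)(-1)]ᵀ
= [-1, 7]ᵀ
Result: (-1, 7)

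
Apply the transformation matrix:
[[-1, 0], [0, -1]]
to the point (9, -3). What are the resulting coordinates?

Matrix multiplication:
[[-1, 0], [0, -1]] × [9, -3]ᵀ
= [(-1)(9) + (0)(-3), (0)(9) + (-1)(-3)]ᵀ
= [-9, 3]ᵀ
Result: (-9, 3)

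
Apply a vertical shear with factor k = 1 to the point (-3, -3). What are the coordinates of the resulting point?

Shear matrix for vertical shear with factor k = 1:
[[1, 0], [1, 1]]
Result: (-3, -3) → (-3, -6)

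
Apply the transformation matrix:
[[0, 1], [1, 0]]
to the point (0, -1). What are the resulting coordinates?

Matrix multiplication:
[[0, 1], [1, 0]] × [0, -1]ᵀ
= [(0)(0) + (1)(-1), (1)(0) + (0)(-1)]ᵀ
= [-1, 0]ᵀ
Result: (-1, 0)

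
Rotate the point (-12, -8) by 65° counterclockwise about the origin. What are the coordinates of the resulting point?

Rotation matrix for 65°: [[cos 65°, -sin 65°], [sin 65°, cos 65°]] ≈ [[0.422618, -0.906308], [0.906308, 0.422618]]
[[0.422618, -0.906308], [0.906308, 0.422618]] × [-12, -8]ᵀ ≈ [2.1790, -14.2566]ᵀ
Result: (2.1790, -14.2566)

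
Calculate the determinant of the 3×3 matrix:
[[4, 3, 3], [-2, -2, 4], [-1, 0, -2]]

Expansion along first row:
det = 4·det([[-2,4],[0,-2]]) - 3·det([[-2,4],[-1,-2]]) + 3·det([[-2,-2],[-1,0]])
    = 4·(-2·-2 - 4·0) - 3·(-2·-2 - 4·-1) + 3·(-2·0 - -2·-1)
    = 4·4 - 3·8 + 3·-2
    = 16 + -24 + -6 = -14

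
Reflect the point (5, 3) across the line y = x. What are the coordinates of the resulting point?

Reflection across line y = x: (5, 3) → (3, 5)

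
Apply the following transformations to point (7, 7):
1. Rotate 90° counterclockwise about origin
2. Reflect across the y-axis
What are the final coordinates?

Step 1: Rotate 90° → (-7, 7)
Step 2: Reflect across y-axis → (7, 7)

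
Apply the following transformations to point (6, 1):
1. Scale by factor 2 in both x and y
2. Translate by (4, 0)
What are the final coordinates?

Step 1: Scale (6, 1) by 2 → (12, 2)
Step 2: Translate by (4, 0) → (16, 2)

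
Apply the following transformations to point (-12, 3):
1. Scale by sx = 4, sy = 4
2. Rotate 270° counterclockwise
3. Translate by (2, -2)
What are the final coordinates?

Step 1: Scale → (-48, 12)
Step 2: Rotate 270° → (12, 48)
Step 3: Translate → (14, 46)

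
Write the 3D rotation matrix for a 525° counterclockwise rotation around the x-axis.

Rotation matrix for counterclockwise 525° around x-axis:
cos(525°) = -0.9659, sin(525°) = 0.2588
Result: [[1, 0, 0], [0, -0.9659, -0.2588], [0, 0.2588, -0.9659]]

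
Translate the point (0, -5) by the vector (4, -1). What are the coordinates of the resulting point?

Translation by (4, -1) (homogeneous matrix [[1, 0, 4], [0, 1, -1], [0, 0, 1]]):
x' = 0 + 4 = 4
y' = -5 + -1 = -6
Result: (4, -6)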